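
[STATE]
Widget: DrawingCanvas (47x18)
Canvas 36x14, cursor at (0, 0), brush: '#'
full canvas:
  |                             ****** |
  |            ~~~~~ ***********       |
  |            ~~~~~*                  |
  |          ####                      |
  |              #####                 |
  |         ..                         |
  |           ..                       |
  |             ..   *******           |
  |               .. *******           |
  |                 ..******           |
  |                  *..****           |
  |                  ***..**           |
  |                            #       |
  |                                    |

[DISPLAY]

+                            ******            
            ~~~~~ ***********                  
            ~~~~~*                             
          ####                                 
              #####                            
         ..                                    
           ..                                  
             ..   *******                      
               .. *******                      
                 ..******                      
                  *..****                      
                  ***..**                      
                            #                  
                                               
                                               
                                               
                                               
                                               


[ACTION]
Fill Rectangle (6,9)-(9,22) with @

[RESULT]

+                            ******            
            ~~~~~ ***********                  
            ~~~~~*                             
          ####                                 
              #####                            
         ..                                    
         @@@@@@@@@@@@@@                        
         @@@@@@@@@@@@@@**                      
         @@@@@@@@@@@@@@**                      
         @@@@@@@@@@@@@@**                      
                  *..****                      
                  ***..**                      
                            #                  
                                               
                                               
                                               
                                               
                                               


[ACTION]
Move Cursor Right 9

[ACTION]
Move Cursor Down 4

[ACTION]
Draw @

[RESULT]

                             ******            
            ~~~~~ ***********                  
            ~~~~~*                             
          ####                                 
         @    #####                            
         ..                                    
         @@@@@@@@@@@@@@                        
         @@@@@@@@@@@@@@**                      
         @@@@@@@@@@@@@@**                      
         @@@@@@@@@@@@@@**                      
                  *..****                      
                  ***..**                      
                            #                  
                                               
                                               
                                               
                                               
                                               


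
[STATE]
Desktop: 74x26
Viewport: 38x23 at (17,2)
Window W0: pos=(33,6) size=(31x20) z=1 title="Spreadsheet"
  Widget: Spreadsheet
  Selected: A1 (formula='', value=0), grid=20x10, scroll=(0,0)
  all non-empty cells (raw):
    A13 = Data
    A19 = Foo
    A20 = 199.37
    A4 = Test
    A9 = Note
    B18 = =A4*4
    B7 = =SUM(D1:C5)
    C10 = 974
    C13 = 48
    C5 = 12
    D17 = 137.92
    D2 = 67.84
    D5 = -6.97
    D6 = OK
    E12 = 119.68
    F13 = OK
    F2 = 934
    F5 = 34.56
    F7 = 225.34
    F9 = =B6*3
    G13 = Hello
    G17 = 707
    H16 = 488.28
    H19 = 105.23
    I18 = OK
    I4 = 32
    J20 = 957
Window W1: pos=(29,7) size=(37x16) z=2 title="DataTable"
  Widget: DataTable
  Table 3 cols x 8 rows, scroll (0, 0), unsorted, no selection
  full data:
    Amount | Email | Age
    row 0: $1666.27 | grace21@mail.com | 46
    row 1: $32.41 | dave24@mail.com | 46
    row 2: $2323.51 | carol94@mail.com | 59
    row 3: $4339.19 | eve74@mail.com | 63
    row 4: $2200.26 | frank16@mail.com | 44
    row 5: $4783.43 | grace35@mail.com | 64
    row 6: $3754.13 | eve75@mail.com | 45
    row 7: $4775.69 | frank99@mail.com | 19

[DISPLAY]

                                      
                                      
                                      
                                      
                ┏━━━━━━━━━━━━━━━━━━━━━
            ┏━━━━━━━━━━━━━━━━━━━━━━━━━
            ┃ DataTable               
            ┠─────────────────────────
            ┃Amount  │Email           
            ┃────────┼────────────────
            ┃$1666.27│grace21@mail.com
            ┃$32.41  │dave24@mail.com 
            ┃$2323.51│carol94@mail.com
            ┃$4339.19│eve74@mail.com  
            ┃$2200.26│frank16@mail.com
            ┃$4783.43│grace35@mail.com
            ┃$3754.13│eve75@mail.com  
            ┃$4775.69│frank99@mail.com
            ┃                         
            ┃                         
            ┗━━━━━━━━━━━━━━━━━━━━━━━━━
                ┃ 12        0       0 
                ┃ 13 Data           0 


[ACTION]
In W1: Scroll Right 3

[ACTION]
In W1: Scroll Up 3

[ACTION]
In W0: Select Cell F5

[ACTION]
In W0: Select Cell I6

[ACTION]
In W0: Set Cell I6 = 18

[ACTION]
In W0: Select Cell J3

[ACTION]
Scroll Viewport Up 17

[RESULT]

                                      
                                      
                                      
                                      
                                      
                                      
                ┏━━━━━━━━━━━━━━━━━━━━━
            ┏━━━━━━━━━━━━━━━━━━━━━━━━━
            ┃ DataTable               
            ┠─────────────────────────
            ┃Amount  │Email           
            ┃────────┼────────────────
            ┃$1666.27│grace21@mail.com
            ┃$32.41  │dave24@mail.com 
            ┃$2323.51│carol94@mail.com
            ┃$4339.19│eve74@mail.com  
            ┃$2200.26│frank16@mail.com
            ┃$4783.43│grace35@mail.com
            ┃$3754.13│eve75@mail.com  
            ┃$4775.69│frank99@mail.com
            ┃                         
            ┃                         
            ┗━━━━━━━━━━━━━━━━━━━━━━━━━


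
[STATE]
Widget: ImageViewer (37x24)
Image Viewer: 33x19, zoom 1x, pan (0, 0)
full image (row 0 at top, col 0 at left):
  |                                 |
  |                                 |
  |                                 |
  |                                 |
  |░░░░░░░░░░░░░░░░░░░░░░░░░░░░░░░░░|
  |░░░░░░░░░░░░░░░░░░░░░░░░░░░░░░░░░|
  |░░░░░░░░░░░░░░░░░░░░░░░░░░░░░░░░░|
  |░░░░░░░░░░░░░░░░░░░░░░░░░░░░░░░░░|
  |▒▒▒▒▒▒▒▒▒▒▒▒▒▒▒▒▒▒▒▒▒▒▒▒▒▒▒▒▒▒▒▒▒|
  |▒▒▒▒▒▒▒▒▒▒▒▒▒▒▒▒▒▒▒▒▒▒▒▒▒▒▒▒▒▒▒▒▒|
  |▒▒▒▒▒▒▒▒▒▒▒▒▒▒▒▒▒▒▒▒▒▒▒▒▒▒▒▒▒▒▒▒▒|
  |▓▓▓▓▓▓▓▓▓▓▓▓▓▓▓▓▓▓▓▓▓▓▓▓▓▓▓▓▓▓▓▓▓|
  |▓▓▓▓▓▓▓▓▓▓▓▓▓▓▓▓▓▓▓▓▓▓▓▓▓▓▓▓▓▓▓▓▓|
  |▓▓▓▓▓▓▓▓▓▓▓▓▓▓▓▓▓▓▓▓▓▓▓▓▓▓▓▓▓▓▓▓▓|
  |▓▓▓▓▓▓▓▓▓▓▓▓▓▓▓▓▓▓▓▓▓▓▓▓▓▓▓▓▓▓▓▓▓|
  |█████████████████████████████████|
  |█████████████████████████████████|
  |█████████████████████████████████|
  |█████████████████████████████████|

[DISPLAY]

                                     
                                     
                                     
                                     
░░░░░░░░░░░░░░░░░░░░░░░░░░░░░░░░░    
░░░░░░░░░░░░░░░░░░░░░░░░░░░░░░░░░    
░░░░░░░░░░░░░░░░░░░░░░░░░░░░░░░░░    
░░░░░░░░░░░░░░░░░░░░░░░░░░░░░░░░░    
▒▒▒▒▒▒▒▒▒▒▒▒▒▒▒▒▒▒▒▒▒▒▒▒▒▒▒▒▒▒▒▒▒    
▒▒▒▒▒▒▒▒▒▒▒▒▒▒▒▒▒▒▒▒▒▒▒▒▒▒▒▒▒▒▒▒▒    
▒▒▒▒▒▒▒▒▒▒▒▒▒▒▒▒▒▒▒▒▒▒▒▒▒▒▒▒▒▒▒▒▒    
▓▓▓▓▓▓▓▓▓▓▓▓▓▓▓▓▓▓▓▓▓▓▓▓▓▓▓▓▓▓▓▓▓    
▓▓▓▓▓▓▓▓▓▓▓▓▓▓▓▓▓▓▓▓▓▓▓▓▓▓▓▓▓▓▓▓▓    
▓▓▓▓▓▓▓▓▓▓▓▓▓▓▓▓▓▓▓▓▓▓▓▓▓▓▓▓▓▓▓▓▓    
▓▓▓▓▓▓▓▓▓▓▓▓▓▓▓▓▓▓▓▓▓▓▓▓▓▓▓▓▓▓▓▓▓    
█████████████████████████████████    
█████████████████████████████████    
█████████████████████████████████    
█████████████████████████████████    
                                     
                                     
                                     
                                     
                                     


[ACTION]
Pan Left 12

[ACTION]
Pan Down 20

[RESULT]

                                     
                                     
                                     
                                     
                                     
                                     
                                     
                                     
                                     
                                     
                                     
                                     
                                     
                                     
                                     
                                     
                                     
                                     
                                     
                                     
                                     
                                     
                                     
                                     


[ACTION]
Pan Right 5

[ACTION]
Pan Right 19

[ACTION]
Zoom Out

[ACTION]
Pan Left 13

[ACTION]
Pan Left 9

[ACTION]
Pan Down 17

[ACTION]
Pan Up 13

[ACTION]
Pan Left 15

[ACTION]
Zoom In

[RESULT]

▓▓▓▓▓▓▓▓▓▓▓▓▓▓▓▓▓▓▓▓▓▓▓▓▓▓▓▓▓▓▓▓▓▓▓▓▓
▓▓▓▓▓▓▓▓▓▓▓▓▓▓▓▓▓▓▓▓▓▓▓▓▓▓▓▓▓▓▓▓▓▓▓▓▓
▓▓▓▓▓▓▓▓▓▓▓▓▓▓▓▓▓▓▓▓▓▓▓▓▓▓▓▓▓▓▓▓▓▓▓▓▓
▓▓▓▓▓▓▓▓▓▓▓▓▓▓▓▓▓▓▓▓▓▓▓▓▓▓▓▓▓▓▓▓▓▓▓▓▓
▓▓▓▓▓▓▓▓▓▓▓▓▓▓▓▓▓▓▓▓▓▓▓▓▓▓▓▓▓▓▓▓▓▓▓▓▓
▓▓▓▓▓▓▓▓▓▓▓▓▓▓▓▓▓▓▓▓▓▓▓▓▓▓▓▓▓▓▓▓▓▓▓▓▓
█████████████████████████████████████
█████████████████████████████████████
█████████████████████████████████████
█████████████████████████████████████
█████████████████████████████████████
█████████████████████████████████████
█████████████████████████████████████
█████████████████████████████████████
                                     
                                     
                                     
                                     
                                     
                                     
                                     
                                     
                                     
                                     


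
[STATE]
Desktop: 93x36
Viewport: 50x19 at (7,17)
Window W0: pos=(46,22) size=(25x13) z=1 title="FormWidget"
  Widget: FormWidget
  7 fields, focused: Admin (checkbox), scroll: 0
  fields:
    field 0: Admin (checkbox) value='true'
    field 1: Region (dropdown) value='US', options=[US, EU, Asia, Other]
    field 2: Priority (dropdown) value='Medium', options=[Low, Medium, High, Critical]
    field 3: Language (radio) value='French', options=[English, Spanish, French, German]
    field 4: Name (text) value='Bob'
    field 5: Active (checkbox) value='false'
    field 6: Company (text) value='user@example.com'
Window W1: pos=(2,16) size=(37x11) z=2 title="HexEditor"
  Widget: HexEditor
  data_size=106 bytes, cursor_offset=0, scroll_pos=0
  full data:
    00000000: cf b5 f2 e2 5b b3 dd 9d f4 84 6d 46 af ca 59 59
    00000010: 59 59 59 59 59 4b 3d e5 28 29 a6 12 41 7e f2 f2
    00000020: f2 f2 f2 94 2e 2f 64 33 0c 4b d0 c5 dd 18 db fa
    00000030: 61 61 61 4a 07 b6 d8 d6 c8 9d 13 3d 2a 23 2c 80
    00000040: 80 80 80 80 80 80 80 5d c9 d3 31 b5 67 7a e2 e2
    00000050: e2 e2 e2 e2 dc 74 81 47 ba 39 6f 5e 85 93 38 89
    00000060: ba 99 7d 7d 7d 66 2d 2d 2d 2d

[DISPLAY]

Editor                         ┃                  
───────────────────────────────┨                  
0000  CF b5 f2 e2 5b b3 dd 9d  ┃                  
0010  59 59 59 59 59 4b 3d e5  ┃                  
0020  f2 f2 f2 94 2e 2f 64 33  ┃                  
0030  61 61 61 4a 07 b6 d8 d6  ┃       ┏━━━━━━━━━━
0040  80 80 80 80 80 80 80 5d  ┃       ┃ FormWidge
0050  e2 e2 e2 e2 dc 74 81 47  ┃       ┠──────────
0060  ba 99 7d 7d 7d 66 2d 2d  ┃       ┃> Admin:  
━━━━━━━━━━━━━━━━━━━━━━━━━━━━━━━┛       ┃  Region: 
                                       ┃  Priority
                                       ┃  Language
                                       ┃  Name:   
                                       ┃  Active: 
                                       ┃  Company:
                                       ┃          
                                       ┃          
                                       ┗━━━━━━━━━━
                                                  


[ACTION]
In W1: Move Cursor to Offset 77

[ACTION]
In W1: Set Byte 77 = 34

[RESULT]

Editor                         ┃                  
───────────────────────────────┨                  
0000  cf b5 f2 e2 5b b3 dd 9d  ┃                  
0010  59 59 59 59 59 4b 3d e5  ┃                  
0020  f2 f2 f2 94 2e 2f 64 33  ┃                  
0030  61 61 61 4a 07 b6 d8 d6  ┃       ┏━━━━━━━━━━
0040  80 80 80 80 80 80 80 5d  ┃       ┃ FormWidge
0050  e2 e2 e2 e2 dc 74 81 47  ┃       ┠──────────
0060  ba 99 7d 7d 7d 66 2d 2d  ┃       ┃> Admin:  
━━━━━━━━━━━━━━━━━━━━━━━━━━━━━━━┛       ┃  Region: 
                                       ┃  Priority
                                       ┃  Language
                                       ┃  Name:   
                                       ┃  Active: 
                                       ┃  Company:
                                       ┃          
                                       ┃          
                                       ┗━━━━━━━━━━
                                                  


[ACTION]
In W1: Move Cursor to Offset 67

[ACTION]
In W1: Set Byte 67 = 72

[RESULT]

Editor                         ┃                  
───────────────────────────────┨                  
0000  cf b5 f2 e2 5b b3 dd 9d  ┃                  
0010  59 59 59 59 59 4b 3d e5  ┃                  
0020  f2 f2 f2 94 2e 2f 64 33  ┃                  
0030  61 61 61 4a 07 b6 d8 d6  ┃       ┏━━━━━━━━━━
0040  80 80 80 72 80 80 80 5d  ┃       ┃ FormWidge
0050  e2 e2 e2 e2 dc 74 81 47  ┃       ┠──────────
0060  ba 99 7d 7d 7d 66 2d 2d  ┃       ┃> Admin:  
━━━━━━━━━━━━━━━━━━━━━━━━━━━━━━━┛       ┃  Region: 
                                       ┃  Priority
                                       ┃  Language
                                       ┃  Name:   
                                       ┃  Active: 
                                       ┃  Company:
                                       ┃          
                                       ┃          
                                       ┗━━━━━━━━━━
                                                  


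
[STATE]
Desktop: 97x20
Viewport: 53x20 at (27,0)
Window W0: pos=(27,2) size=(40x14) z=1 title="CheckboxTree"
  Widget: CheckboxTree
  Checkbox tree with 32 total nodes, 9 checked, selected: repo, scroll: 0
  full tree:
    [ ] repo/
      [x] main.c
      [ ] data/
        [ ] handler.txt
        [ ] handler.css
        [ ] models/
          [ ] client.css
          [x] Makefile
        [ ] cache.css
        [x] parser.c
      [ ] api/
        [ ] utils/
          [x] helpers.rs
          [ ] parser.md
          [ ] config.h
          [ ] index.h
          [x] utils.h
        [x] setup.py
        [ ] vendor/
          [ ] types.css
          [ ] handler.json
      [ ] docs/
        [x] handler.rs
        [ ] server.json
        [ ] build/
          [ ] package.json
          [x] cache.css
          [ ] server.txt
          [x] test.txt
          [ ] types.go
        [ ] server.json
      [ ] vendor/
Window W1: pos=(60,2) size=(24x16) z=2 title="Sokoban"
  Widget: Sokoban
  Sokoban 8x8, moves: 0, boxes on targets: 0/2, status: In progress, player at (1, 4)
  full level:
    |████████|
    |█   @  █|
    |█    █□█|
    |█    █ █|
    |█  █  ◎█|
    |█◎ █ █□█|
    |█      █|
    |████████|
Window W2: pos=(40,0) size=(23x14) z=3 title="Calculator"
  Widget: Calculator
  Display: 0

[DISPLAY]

             ┏━━━━━━━━━━━━━━━━━━━━━┓                 
             ┃ Calculator          ┃                 
┏━━━━━━━━━━━━┠─────────────────────┨━━━━━━━━━━━━━━━━━
┃ CheckboxTre┃                    0┃okoban           
┠────────────┃┌───┬───┬───┬───┐    ┃─────────────────
┃>[-] repo/  ┃│ 7 │ 8 │ 9 │ ÷ │    ┃██████           
┃   [x] main.┃├───┼───┼───┼───┤    ┃  @  █           
┃   [-] data/┃│ 4 │ 5 │ 6 │ × │    ┃   █□█           
┃     [ ] han┃├───┼───┼───┼───┤    ┃   █ █           
┃     [ ] han┃│ 1 │ 2 │ 3 │ - │    ┃ █  ◎█           
┃     [-] mod┃├───┼───┼───┼───┤    ┃ █ █□█           
┃       [ ] c┃│ 0 │ . │ = │ + │    ┃     █           
┃       [x] M┃└───┴───┴───┴───┘    ┃██████           
┃     [ ] cac┗━━━━━━━━━━━━━━━━━━━━━┛ves: 0  0/2      
┃     [x] parser.c               ┃                   
┗━━━━━━━━━━━━━━━━━━━━━━━━━━━━━━━━┃                   
                                 ┃                   
                                 ┗━━━━━━━━━━━━━━━━━━━
                                                     
                                                     


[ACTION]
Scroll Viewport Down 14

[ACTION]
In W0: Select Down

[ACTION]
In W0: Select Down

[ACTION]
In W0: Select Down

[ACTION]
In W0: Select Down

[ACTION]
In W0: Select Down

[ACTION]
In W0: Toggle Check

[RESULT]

             ┏━━━━━━━━━━━━━━━━━━━━━┓                 
             ┃ Calculator          ┃                 
┏━━━━━━━━━━━━┠─────────────────────┨━━━━━━━━━━━━━━━━━
┃ CheckboxTre┃                    0┃okoban           
┠────────────┃┌───┬───┬───┬───┐    ┃─────────────────
┃ [-] repo/  ┃│ 7 │ 8 │ 9 │ ÷ │    ┃██████           
┃   [x] main.┃├───┼───┼───┼───┤    ┃  @  █           
┃   [-] data/┃│ 4 │ 5 │ 6 │ × │    ┃   █□█           
┃     [ ] han┃├───┼───┼───┼───┤    ┃   █ █           
┃     [ ] han┃│ 1 │ 2 │ 3 │ - │    ┃ █  ◎█           
┃>    [x] mod┃├───┼───┼───┼───┤    ┃ █ █□█           
┃       [x] c┃│ 0 │ . │ = │ + │    ┃     █           
┃       [x] M┃└───┴───┴───┴───┘    ┃██████           
┃     [ ] cac┗━━━━━━━━━━━━━━━━━━━━━┛ves: 0  0/2      
┃     [x] parser.c               ┃                   
┗━━━━━━━━━━━━━━━━━━━━━━━━━━━━━━━━┃                   
                                 ┃                   
                                 ┗━━━━━━━━━━━━━━━━━━━
                                                     
                                                     


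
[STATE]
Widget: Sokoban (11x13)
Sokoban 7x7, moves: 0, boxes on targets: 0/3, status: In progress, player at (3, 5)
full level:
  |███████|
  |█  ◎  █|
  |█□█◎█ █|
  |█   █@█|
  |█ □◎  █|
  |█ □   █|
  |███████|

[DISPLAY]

███████    
█  ◎  █    
█□█◎█ █    
█   █@█    
█ □◎  █    
█ □   █    
███████    
Moves: 0  0
           
           
           
           
           


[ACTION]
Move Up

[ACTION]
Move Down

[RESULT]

███████    
█  ◎  █    
█□█◎█ █    
█   █@█    
█ □◎  █    
█ □   █    
███████    
Moves: 2  0
           
           
           
           
           


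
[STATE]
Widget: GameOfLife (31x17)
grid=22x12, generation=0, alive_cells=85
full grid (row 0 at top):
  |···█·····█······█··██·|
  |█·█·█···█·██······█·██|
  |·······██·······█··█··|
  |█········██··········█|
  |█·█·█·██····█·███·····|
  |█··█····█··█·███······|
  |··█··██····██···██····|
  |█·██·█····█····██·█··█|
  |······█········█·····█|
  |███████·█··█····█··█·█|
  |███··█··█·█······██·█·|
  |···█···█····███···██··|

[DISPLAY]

Gen: 0                         
···█·····█······█··██·         
█·█·█···█·██······█·██         
·······██·······█··█··         
█········██··········█         
█·█·█·██····█·███·····         
█··█····█··█·███······         
··█··██····██···██····         
█·██·█····█····██·█··█         
······█········█·····█         
███████·█··█····█··█·█         
███··█··█·█······██·█·         
···█···█····███···██··         
                               
                               
                               
                               


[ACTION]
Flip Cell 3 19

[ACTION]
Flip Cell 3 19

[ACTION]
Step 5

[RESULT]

Gen: 5                         
·······█████········██         
······███··█·····█···█         
·······█···██···██·██·         
··██··██·█··████···█··         
········██·······█····         
··██···███···█···█····         
·····█·······█········         
·██··█··██······█·····         
█···█····██·██······█·         
█·········█·██·····█·█         
█········██···█···█·█·         
··········████·····█··         
                               
                               
                               
                               


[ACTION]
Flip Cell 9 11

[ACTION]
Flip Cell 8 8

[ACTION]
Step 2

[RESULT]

Gen: 7                         
··········█······█████         
·········█···········█         
······██·█···········█         
······██·█··········█·         
······█·····█·██████··         
·····█·██·············         
··███·██·█············         
███████·██··██········         
█······██···███·····█·         
██······██···██····█·█         
········██·██·█···█·█·         
·········█████·····█··         
                               
                               
                               
                               


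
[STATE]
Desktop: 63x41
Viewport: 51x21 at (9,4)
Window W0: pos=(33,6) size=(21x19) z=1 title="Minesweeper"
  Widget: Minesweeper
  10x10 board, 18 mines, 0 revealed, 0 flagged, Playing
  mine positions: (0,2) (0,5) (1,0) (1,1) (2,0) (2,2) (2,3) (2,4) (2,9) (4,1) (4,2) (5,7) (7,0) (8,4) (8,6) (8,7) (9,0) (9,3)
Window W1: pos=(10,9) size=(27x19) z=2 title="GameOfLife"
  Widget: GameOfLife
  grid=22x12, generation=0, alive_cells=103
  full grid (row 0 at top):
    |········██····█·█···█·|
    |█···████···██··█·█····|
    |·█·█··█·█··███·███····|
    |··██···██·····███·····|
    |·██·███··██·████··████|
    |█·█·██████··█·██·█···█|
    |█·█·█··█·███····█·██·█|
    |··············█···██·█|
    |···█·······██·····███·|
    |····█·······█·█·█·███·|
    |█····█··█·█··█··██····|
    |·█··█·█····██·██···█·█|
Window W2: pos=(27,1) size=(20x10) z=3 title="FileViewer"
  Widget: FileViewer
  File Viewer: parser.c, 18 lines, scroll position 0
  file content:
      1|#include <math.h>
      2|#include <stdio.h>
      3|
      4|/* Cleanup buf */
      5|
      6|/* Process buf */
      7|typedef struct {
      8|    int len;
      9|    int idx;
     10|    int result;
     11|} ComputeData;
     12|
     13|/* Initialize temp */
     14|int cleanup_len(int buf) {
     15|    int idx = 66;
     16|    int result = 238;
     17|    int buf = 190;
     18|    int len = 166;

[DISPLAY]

                  ┃#include <math.h>▲┃             
                  ┃#include <stdio.h█┃             
                  ┃                 ░┃━━━━━━┓      
                  ┃/* Cleanup buf */░┃      ┃      
                  ┃                 ░┃──────┨      
 ┏━━━━━━━━━━━━━━━━┃/* Process buf */▼┃      ┃      
 ┃ GameOfLife     ┗━━━━━━━━━━━━━━━━━━┛      ┃      
 ┠─────────────────────────┨■■■■■■■         ┃      
 ┃Gen: 0                   ┃■■■■■■■         ┃      
 ┃········██····█·█···█·   ┃■■■■■■■         ┃      
 ┃█···████···██··█·█····   ┃■■■■■■■         ┃      
 ┃·█·█··█·█··███·███····   ┃■■■■■■■         ┃      
 ┃··██···██·····███·····   ┃■■■■■■■         ┃      
 ┃·██·███··██·████··████   ┃■■■■■■■         ┃      
 ┃█·█·██████··█·██·█···█   ┃■■■■■■■         ┃      
 ┃█·█·█··█·███····█·██·█   ┃                ┃      
 ┃··············█···██·█   ┃                ┃      
 ┃···█·······██·····███·   ┃                ┃      
 ┃····█·······█·█·█·███·   ┃                ┃      
 ┃█····█··█·█··█··██····   ┃                ┃      
 ┃·█··█·█····██·██···█·█   ┃━━━━━━━━━━━━━━━━┛      


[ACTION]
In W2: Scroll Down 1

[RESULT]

                  ┃#include <stdio.h▲┃             
                  ┃                 █┃             
                  ┃/* Cleanup buf */░┃━━━━━━┓      
                  ┃                 ░┃      ┃      
                  ┃/* Process buf */░┃──────┨      
 ┏━━━━━━━━━━━━━━━━┃typedef struct { ▼┃      ┃      
 ┃ GameOfLife     ┗━━━━━━━━━━━━━━━━━━┛      ┃      
 ┠─────────────────────────┨■■■■■■■         ┃      
 ┃Gen: 0                   ┃■■■■■■■         ┃      
 ┃········██····█·█···█·   ┃■■■■■■■         ┃      
 ┃█···████···██··█·█····   ┃■■■■■■■         ┃      
 ┃·█·█··█·█··███·███····   ┃■■■■■■■         ┃      
 ┃··██···██·····███·····   ┃■■■■■■■         ┃      
 ┃·██·███··██·████··████   ┃■■■■■■■         ┃      
 ┃█·█·██████··█·██·█···█   ┃■■■■■■■         ┃      
 ┃█·█·█··█·███····█·██·█   ┃                ┃      
 ┃··············█···██·█   ┃                ┃      
 ┃···█·······██·····███·   ┃                ┃      
 ┃····█·······█·█·█·███·   ┃                ┃      
 ┃█····█··█·█··█··██····   ┃                ┃      
 ┃·█··█·█····██·██···█·█   ┃━━━━━━━━━━━━━━━━┛      


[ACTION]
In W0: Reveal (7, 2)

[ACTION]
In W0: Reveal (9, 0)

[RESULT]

                  ┃#include <stdio.h▲┃             
                  ┃                 █┃             
                  ┃/* Cleanup buf */░┃━━━━━━┓      
                  ┃                 ░┃      ┃      
                  ┃/* Process buf */░┃──────┨      
 ┏━━━━━━━━━━━━━━━━┃typedef struct { ▼┃      ┃      
 ┃ GameOfLife     ┗━━━━━━━━━━━━━━━━━━┛      ┃      
 ┠─────────────────────────┨✹✹1  1✹         ┃      
 ┃Gen: 0                   ┃421  1■         ┃      
 ┃········██····█·█···█·   ┃1  111■         ┃      
 ┃█···████···██··█·█····   ┃1  1✹■■         ┃      
 ┃·█·█··█·█··███·███····   ┃   1■■■         ┃      
 ┃··██···██·····███·····   ┃1122■■■         ┃      
 ┃·██·███··██·████··████   ┃2✹■✹✹■■         ┃      
 ┃█·█·██████··█·██·█···█   ┃✹■■■■■■         ┃      
 ┃█·█·█··█·███····█·██·█   ┃                ┃      
 ┃··············█···██·█   ┃                ┃      
 ┃···█·······██·····███·   ┃                ┃      
 ┃····█·······█·█·█·███·   ┃                ┃      
 ┃█····█··█·█··█··██····   ┃                ┃      
 ┃·█··█·█····██·██···█·█   ┃━━━━━━━━━━━━━━━━┛      


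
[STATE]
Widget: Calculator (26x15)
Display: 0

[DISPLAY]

                         0
┌───┬───┬───┬───┐         
│ 7 │ 8 │ 9 │ ÷ │         
├───┼───┼───┼───┤         
│ 4 │ 5 │ 6 │ × │         
├───┼───┼───┼───┤         
│ 1 │ 2 │ 3 │ - │         
├───┼───┼───┼───┤         
│ 0 │ . │ = │ + │         
├───┼───┼───┼───┤         
│ C │ MC│ MR│ M+│         
└───┴───┴───┴───┘         
                          
                          
                          


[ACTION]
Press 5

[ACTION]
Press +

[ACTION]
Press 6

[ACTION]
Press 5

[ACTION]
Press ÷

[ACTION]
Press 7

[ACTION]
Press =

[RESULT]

                        10
┌───┬───┬───┬───┐         
│ 7 │ 8 │ 9 │ ÷ │         
├───┼───┼───┼───┤         
│ 4 │ 5 │ 6 │ × │         
├───┼───┼───┼───┤         
│ 1 │ 2 │ 3 │ - │         
├───┼───┼───┼───┤         
│ 0 │ . │ = │ + │         
├───┼───┼───┼───┤         
│ C │ MC│ MR│ M+│         
└───┴───┴───┴───┘         
                          
                          
                          


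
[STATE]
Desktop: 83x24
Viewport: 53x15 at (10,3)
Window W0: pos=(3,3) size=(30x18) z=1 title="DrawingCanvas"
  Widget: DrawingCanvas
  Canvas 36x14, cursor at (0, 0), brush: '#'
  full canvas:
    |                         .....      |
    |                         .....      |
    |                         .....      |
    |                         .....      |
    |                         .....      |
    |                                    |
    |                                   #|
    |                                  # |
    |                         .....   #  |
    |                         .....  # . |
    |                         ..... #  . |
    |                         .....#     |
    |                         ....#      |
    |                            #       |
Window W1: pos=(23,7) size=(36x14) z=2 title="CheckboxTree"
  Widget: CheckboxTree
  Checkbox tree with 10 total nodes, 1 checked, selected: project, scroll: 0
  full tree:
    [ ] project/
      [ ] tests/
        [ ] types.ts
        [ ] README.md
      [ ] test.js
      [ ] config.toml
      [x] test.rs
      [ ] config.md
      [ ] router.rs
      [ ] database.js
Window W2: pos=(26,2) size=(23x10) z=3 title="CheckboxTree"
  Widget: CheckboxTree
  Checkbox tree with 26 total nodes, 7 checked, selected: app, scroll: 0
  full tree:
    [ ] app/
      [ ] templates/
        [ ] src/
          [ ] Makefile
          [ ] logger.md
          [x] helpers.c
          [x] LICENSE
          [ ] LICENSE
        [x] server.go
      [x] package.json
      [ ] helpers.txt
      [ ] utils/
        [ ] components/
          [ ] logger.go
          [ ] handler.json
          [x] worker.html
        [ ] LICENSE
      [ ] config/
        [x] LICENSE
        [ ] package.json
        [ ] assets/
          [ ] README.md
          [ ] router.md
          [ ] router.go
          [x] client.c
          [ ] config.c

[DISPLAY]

━━━━━━━━━━━━━━━━┃ CheckboxTree        ┃              
ngCanvas        ┠─────────────────────┨              
────────────────┃>[-] app/            ┃              
                ┃   [-] templates/    ┃              
             ┏━━┃     [-] src/        ┃━━━━━━━━━┓    
             ┃ C┃       [ ] Makefile  ┃         ┃    
             ┠──┃       [ ] logger.md ┃─────────┨    
             ┃>[┃       [x] helpers.c ┃         ┃    
             ┃  ┗━━━━━━━━━━━━━━━━━━━━━┛         ┃    
             ┃     [ ] types.ts                 ┃    
             ┃     [ ] README.md                ┃    
             ┃   [ ] test.js                    ┃    
             ┃   [ ] config.toml                ┃    
             ┃   [x] test.rs                    ┃    
             ┃   [ ] config.md                  ┃    


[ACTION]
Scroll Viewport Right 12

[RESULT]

━━━━┃ CheckboxTree        ┃                          
    ┠─────────────────────┨                          
────┃>[-] app/            ┃                          
    ┃   [-] templates/    ┃                          
 ┏━━┃     [-] src/        ┃━━━━━━━━━┓                
 ┃ C┃       [ ] Makefile  ┃         ┃                
 ┠──┃       [ ] logger.md ┃─────────┨                
 ┃>[┃       [x] helpers.c ┃         ┃                
 ┃  ┗━━━━━━━━━━━━━━━━━━━━━┛         ┃                
 ┃     [ ] types.ts                 ┃                
 ┃     [ ] README.md                ┃                
 ┃   [ ] test.js                    ┃                
 ┃   [ ] config.toml                ┃                
 ┃   [x] test.rs                    ┃                
 ┃   [ ] config.md                  ┃                


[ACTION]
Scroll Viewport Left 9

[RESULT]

━━━━━━━━━━━━━┃ CheckboxTree        ┃                 
anvas        ┠─────────────────────┨                 
─────────────┃>[-] app/            ┃                 
             ┃   [-] templates/    ┃                 
          ┏━━┃     [-] src/        ┃━━━━━━━━━┓       
          ┃ C┃       [ ] Makefile  ┃         ┃       
          ┠──┃       [ ] logger.md ┃─────────┨       
          ┃>[┃       [x] helpers.c ┃         ┃       
          ┃  ┗━━━━━━━━━━━━━━━━━━━━━┛         ┃       
          ┃     [ ] types.ts                 ┃       
          ┃     [ ] README.md                ┃       
          ┃   [ ] test.js                    ┃       
          ┃   [ ] config.toml                ┃       
          ┃   [x] test.rs                    ┃       
          ┃   [ ] config.md                  ┃       


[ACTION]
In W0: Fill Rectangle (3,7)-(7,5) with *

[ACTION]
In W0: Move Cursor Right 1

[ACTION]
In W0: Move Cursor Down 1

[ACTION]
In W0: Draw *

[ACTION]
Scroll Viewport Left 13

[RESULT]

   ┏━━━━━━━━━━━━━━━━━━━━━━┃ CheckboxTree        ┃    
   ┃ DrawingCanvas        ┠─────────────────────┨    
   ┠──────────────────────┃>[-] app/            ┃    
   ┃                      ┃   [-] templates/    ┃    
   ┃ *                 ┏━━┃     [-] src/        ┃━━━━
   ┃                   ┃ C┃       [ ] Makefile  ┃    
   ┃     ***           ┠──┃       [ ] logger.md ┃────
   ┃     ***           ┃>[┃       [x] helpers.c ┃    
   ┃     ***           ┃  ┗━━━━━━━━━━━━━━━━━━━━━┛    
   ┃     ***           ┃     [ ] types.ts            
   ┃     ***           ┃     [ ] README.md           
   ┃                   ┃   [ ] test.js               
   ┃                   ┃   [ ] config.toml           
   ┃                   ┃   [x] test.rs               
   ┃                   ┃   [ ] config.md             
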